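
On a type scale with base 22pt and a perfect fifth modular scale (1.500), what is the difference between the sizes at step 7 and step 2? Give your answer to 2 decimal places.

Step 2: 22.0 × 1.500² = 49.5000pt
Step 7: 22.0 × 1.500⁷ = 375.8906pt
Difference: 375.8906 − 49.5000 = 326.3906pt

326.39pt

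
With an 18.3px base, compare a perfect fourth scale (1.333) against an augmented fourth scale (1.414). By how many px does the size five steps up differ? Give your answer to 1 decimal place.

Perfect fourth: 18.3 × 1.333⁵ = 77.020px
Augmented fourth: 18.3 × 1.414⁵ = 103.442px
Difference: 103.442 − 77.020 = 26.422px

26.4px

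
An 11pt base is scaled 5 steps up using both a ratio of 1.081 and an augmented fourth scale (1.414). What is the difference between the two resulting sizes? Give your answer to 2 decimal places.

45.94pt

At 1.081: 11.0 × 1.081⁵ = 16.2376pt
Augmented fourth: 11.0 × 1.414⁵ = 62.1784pt
Difference: 62.1784 − 16.2376 = 45.9408pt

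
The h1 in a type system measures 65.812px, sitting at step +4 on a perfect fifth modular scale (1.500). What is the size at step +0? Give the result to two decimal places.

13.00px

65.812 ÷ 1.500⁴ = 65.812 ÷ 5.06250 ≈ 13.000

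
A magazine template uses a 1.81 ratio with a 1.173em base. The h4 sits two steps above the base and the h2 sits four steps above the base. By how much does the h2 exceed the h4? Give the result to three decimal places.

Step 2: 1.173 × 1.81² = 3.84287em
Step 4: 1.173 × 1.81⁴ = 12.58961em
Difference: 12.58961 − 3.84287 = 8.74674em

8.747em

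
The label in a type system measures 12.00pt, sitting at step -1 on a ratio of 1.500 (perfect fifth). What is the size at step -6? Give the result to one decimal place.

1.6pt

12.00 ÷ 1.500⁵ = 12.00 ÷ 7.59375 ≈ 1.580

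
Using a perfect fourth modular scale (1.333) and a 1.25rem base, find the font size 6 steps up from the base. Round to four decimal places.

7.0128rem

1.25 × 1.333⁶ = 1.25 × 5.61023 ≈ 7.0128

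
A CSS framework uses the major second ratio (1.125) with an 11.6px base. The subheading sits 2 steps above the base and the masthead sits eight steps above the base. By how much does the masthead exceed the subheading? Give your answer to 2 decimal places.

15.08px

Step 2: 11.6 × 1.125² = 14.6813px
Step 8: 11.6 × 1.125⁸ = 29.7631px
Difference: 29.7631 − 14.6813 = 15.0818px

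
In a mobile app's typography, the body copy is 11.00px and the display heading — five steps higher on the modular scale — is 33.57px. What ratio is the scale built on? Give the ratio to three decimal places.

1.250

r⁵ = 33.57 / 11.00, so r = (33.57/11.00)^(1/5).
r = 3.0518^(1/5) ≈ 1.2500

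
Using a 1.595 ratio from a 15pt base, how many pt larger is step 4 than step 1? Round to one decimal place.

Step 1: 15.0 × 1.595 = 23.925pt
Step 4: 15.0 × 1.595⁴ = 97.081pt
Difference: 97.081 − 23.925 = 73.156pt

73.2pt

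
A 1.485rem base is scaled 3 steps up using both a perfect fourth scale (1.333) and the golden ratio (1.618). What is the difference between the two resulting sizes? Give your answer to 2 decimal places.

2.77rem

Perfect fourth: 1.485 × 1.333³ = 3.5174rem
Golden ratio: 1.485 × 1.618³ = 6.2902rem
Difference: 6.2902 − 3.5174 = 2.7728rem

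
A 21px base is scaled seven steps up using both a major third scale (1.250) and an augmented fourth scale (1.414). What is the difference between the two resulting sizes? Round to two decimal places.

137.20px

Major third: 21.0 × 1.250⁷ = 100.1358px
Augmented fourth: 21.0 × 1.414⁷ = 237.3368px
Difference: 237.3368 − 100.1358 = 137.2010px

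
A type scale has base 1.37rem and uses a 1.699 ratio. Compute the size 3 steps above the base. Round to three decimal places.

6.719rem

Each step on a modular scale multiplies by the ratio, so the size n steps from the base is base × ratioⁿ.
1.37 × 1.699³ = 1.37 × 4.90434 ≈ 6.719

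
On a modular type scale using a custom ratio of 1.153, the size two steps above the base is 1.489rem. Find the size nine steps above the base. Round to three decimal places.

Moving from step +2 to step +9 is 7 steps up, so multiply by r⁷.
1.489 × 1.153⁷ = 1.489 × 2.70898 ≈ 4.034

4.034rem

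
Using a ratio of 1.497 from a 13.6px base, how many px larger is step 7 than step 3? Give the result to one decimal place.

Step 3: 13.6 × 1.497³ = 45.625px
Step 7: 13.6 × 1.497⁷ = 229.135px
Difference: 229.135 − 45.625 = 183.510px

183.5px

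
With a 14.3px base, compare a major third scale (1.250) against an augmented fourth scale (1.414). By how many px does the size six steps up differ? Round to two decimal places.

59.75px

Major third: 14.3 × 1.250⁶ = 54.5502px
Augmented fourth: 14.3 × 1.414⁶ = 114.2964px
Difference: 114.2964 − 54.5502 = 59.7462px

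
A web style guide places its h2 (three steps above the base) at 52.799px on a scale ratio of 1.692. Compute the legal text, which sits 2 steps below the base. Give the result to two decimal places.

Moving from step +3 to step -2 is 5 steps down, so divide by r⁵.
52.799 ÷ 1.692⁵ = 52.799 ÷ 13.86762 ≈ 3.807

3.81px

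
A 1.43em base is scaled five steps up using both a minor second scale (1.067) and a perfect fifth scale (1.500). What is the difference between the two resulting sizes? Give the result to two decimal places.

Minor second: 1.43 × 1.067⁵ = 1.9777em
Perfect fifth: 1.43 × 1.500⁵ = 10.8591em
Difference: 10.8591 − 1.9777 = 8.8814em

8.88em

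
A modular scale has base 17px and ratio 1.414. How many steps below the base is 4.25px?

1.414ⁿ = 17 / 4.25 = 4.0000
n = ln(4.0000) / ln(1.414) = 1.3863 / 0.3464 ≈ 4.00

4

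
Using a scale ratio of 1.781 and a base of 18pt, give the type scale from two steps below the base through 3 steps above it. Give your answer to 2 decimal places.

Step -2: 18.0 ÷ 1.781² = 5.67
Step -1: 18.0 ÷ 1.781 = 10.11
Step 0: 18pt
Step 1: 18.0 × 1.781 = 32.06
Step 2: 18.0 × 1.781² = 57.10
Step 3: 18.0 × 1.781³ = 101.69

5.67pt, 10.11pt, 18.00pt, 32.06pt, 57.10pt, 101.69pt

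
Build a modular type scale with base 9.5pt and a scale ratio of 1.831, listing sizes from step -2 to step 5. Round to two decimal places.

Step -2: 9.5 ÷ 1.831² = 2.83
Step -1: 9.5 ÷ 1.831 = 5.19
Step 0: 9.5pt
Step 1: 9.5 × 1.831 = 17.39
Step 2: 9.5 × 1.831² = 31.85
Step 3: 9.5 × 1.831³ = 58.32
Step 4: 9.5 × 1.831⁴ = 106.78
Step 5: 9.5 × 1.831⁵ = 195.51

2.83pt, 5.19pt, 9.50pt, 17.39pt, 31.85pt, 58.32pt, 106.78pt, 195.51pt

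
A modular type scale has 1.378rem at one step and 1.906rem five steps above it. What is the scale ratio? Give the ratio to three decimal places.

r⁵ = 1.906 / 1.378, so r = (1.906/1.378)^(1/5).
r = 1.3832^(1/5) ≈ 1.0670

1.067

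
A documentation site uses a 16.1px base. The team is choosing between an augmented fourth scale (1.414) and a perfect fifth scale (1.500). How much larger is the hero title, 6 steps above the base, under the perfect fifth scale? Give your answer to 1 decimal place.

Augmented fourth: 16.1 × 1.414⁶ = 128.683px
Perfect fifth: 16.1 × 1.500⁶ = 183.389px
Difference: 183.389 − 128.683 = 54.706px

54.7px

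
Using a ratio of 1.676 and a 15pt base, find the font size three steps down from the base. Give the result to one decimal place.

3.2pt

Each step on a modular scale multiplies by the ratio, so the size n steps from the base is base × ratioⁿ.
15.0 ÷ 1.676³ = 15.0 ÷ 4.70784 ≈ 3.19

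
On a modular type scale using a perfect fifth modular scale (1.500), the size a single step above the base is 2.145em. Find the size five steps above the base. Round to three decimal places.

2.145 × 1.500⁴ = 2.145 × 5.06250 ≈ 10.859

10.859em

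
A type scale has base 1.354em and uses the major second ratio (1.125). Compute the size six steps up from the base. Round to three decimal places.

2.745em

1.354 × 1.125⁶ = 1.354 × 2.02729 ≈ 2.745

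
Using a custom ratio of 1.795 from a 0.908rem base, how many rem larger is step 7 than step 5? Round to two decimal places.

37.60rem

Step 5: 0.908 × 1.795⁵ = 16.9203rem
Step 7: 0.908 × 1.795⁷ = 54.5176rem
Difference: 54.5176 − 16.9203 = 37.5973rem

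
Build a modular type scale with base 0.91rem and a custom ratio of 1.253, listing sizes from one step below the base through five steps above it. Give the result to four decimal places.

Step -1: 0.91 ÷ 1.253 = 0.7263
Step 0: 0.91rem
Step 1: 0.91 × 1.253 = 1.1402
Step 2: 0.91 × 1.253² = 1.4287
Step 3: 0.91 × 1.253³ = 1.7902
Step 4: 0.91 × 1.253⁴ = 2.2431
Step 5: 0.91 × 1.253⁵ = 2.8106

0.7263rem, 0.9100rem, 1.1402rem, 1.4287rem, 1.7902rem, 2.2431rem, 2.8106rem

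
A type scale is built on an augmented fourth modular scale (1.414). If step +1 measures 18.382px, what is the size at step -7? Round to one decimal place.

1.2px

18.382 ÷ 1.414⁸ = 18.382 ÷ 15.98068 ≈ 1.150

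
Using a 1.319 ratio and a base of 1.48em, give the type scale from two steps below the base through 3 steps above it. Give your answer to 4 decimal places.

0.8507em, 1.1221em, 1.4800em, 1.9521em, 2.5748em, 3.3962em

Step -2: 1.48 ÷ 1.319² = 0.8507
Step -1: 1.48 ÷ 1.319 = 1.1221
Step 0: 1.48em
Step 1: 1.48 × 1.319 = 1.9521
Step 2: 1.48 × 1.319² = 2.5748
Step 3: 1.48 × 1.319³ = 3.3962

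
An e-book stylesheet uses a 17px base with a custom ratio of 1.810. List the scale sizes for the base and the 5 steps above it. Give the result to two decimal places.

17.00px, 30.77px, 55.69px, 100.81px, 182.46px, 330.25px

Step 0: 17px
Step 1: 17.0 × 1.810 = 30.77
Step 2: 17.0 × 1.810² = 55.69
Step 3: 17.0 × 1.810³ = 100.81
Step 4: 17.0 × 1.810⁴ = 182.46
Step 5: 17.0 × 1.810⁵ = 330.25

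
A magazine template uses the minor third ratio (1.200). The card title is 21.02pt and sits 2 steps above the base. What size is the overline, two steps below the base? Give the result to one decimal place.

10.1pt

Moving from step +2 to step -2 is 4 steps down, so divide by r⁴.
21.02 ÷ 1.200⁴ = 21.02 ÷ 2.07360 ≈ 10.137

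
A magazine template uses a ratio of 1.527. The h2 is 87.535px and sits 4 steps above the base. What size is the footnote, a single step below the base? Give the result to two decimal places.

10.54px

The gap is -1 − (4) = -5 steps, so the factor is 1.527^-5.
87.535 ÷ 1.527⁵ = 87.535 ÷ 8.30224 ≈ 10.544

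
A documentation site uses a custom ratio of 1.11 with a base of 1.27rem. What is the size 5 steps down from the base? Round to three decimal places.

0.754rem

Each step on a modular scale multiplies by the ratio, so the size n steps from the base is base × ratioⁿ.
1.27 ÷ 1.11⁵ = 1.27 ÷ 1.68506 ≈ 0.754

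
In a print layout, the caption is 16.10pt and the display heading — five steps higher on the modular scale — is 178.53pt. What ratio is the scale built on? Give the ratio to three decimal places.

r⁵ = 178.53 / 16.10, so r = (178.53/16.10)^(1/5).
r = 11.0888^(1/5) ≈ 1.6180

1.618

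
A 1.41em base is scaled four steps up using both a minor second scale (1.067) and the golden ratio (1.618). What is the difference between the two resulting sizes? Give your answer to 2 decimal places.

Minor second: 1.41 × 1.067⁴ = 1.8276em
Golden ratio: 1.41 × 1.618⁴ = 9.6635em
Difference: 9.6635 − 1.8276 = 7.8359em

7.84em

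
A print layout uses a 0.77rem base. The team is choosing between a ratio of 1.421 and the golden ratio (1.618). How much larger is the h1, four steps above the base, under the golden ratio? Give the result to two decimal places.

2.14rem

At 1.421: 0.77 × 1.421⁴ = 3.1395rem
Golden ratio: 0.77 × 1.618⁴ = 5.2772rem
Difference: 5.2772 − 3.1395 = 2.1377rem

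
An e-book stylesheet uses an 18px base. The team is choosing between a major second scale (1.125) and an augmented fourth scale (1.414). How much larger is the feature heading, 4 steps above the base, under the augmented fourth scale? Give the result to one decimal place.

Major second: 18.0 × 1.125⁴ = 28.833px
Augmented fourth: 18.0 × 1.414⁴ = 71.957px
Difference: 71.957 − 28.833 = 43.124px

43.1px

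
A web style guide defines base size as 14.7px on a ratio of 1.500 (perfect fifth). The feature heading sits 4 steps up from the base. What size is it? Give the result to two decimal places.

74.42px

14.7 × 1.500⁴ = 14.7 × 5.06250 ≈ 74.42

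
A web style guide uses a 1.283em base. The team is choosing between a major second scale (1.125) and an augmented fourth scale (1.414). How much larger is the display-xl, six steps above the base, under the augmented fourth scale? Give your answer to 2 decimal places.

7.65em

Major second: 1.283 × 1.125⁶ = 2.6010em
Augmented fourth: 1.283 × 1.414⁶ = 10.2547em
Difference: 10.2547 − 2.6010 = 7.6537em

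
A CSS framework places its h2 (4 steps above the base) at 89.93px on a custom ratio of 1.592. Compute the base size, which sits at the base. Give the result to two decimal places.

14.00px

The gap is 0 − (4) = -4 steps, so the factor is 1.592^-4.
89.93 ÷ 1.592⁴ = 89.93 ÷ 6.42351 ≈ 14.000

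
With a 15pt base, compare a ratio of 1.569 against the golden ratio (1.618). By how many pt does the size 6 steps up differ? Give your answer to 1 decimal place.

45.3pt

At 1.569: 15.0 × 1.569⁶ = 223.784pt
Golden ratio: 15.0 × 1.618⁶ = 269.130pt
Difference: 269.130 − 223.784 = 45.346pt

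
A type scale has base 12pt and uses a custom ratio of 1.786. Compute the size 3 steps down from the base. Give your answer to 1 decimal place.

2.1pt

12.0 ÷ 1.786³ = 12.0 ÷ 5.69698 ≈ 2.11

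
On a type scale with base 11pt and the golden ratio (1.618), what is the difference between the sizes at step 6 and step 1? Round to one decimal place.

Step 1: 11.0 × 1.618 = 17.798pt
Step 6: 11.0 × 1.618⁶ = 197.362pt
Difference: 197.362 − 17.798 = 179.564pt

179.6pt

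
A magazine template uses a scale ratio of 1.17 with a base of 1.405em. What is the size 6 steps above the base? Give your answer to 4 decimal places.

3.6041em

1.405 × 1.17⁶ = 1.405 × 2.56516 ≈ 3.6041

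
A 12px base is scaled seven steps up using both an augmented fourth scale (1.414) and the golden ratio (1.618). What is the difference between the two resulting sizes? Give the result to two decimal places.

Augmented fourth: 12.0 × 1.414⁷ = 135.6211px
Golden ratio: 12.0 × 1.618⁷ = 348.3621px
Difference: 348.3621 − 135.6211 = 212.7410px

212.74px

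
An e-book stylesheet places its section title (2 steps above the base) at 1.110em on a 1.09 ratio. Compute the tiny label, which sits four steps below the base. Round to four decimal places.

0.6619em

Moving from step +2 to step -4 is 6 steps down, so divide by r⁶.
1.110 ÷ 1.09⁶ = 1.110 ÷ 1.67710 ≈ 0.6619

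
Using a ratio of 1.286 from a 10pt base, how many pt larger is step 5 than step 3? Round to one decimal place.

13.9pt

Step 3: 10.0 × 1.286³ = 21.268pt
Step 5: 10.0 × 1.286⁵ = 35.173pt
Difference: 35.173 − 21.268 = 13.905pt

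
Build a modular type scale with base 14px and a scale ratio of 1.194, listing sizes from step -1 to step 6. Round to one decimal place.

Step -1: 14.0 ÷ 1.194 = 11.7
Step 0: 14px
Step 1: 14.0 × 1.194 = 16.7
Step 2: 14.0 × 1.194² = 20.0
Step 3: 14.0 × 1.194³ = 23.8
Step 4: 14.0 × 1.194⁴ = 28.5
Step 5: 14.0 × 1.194⁵ = 34.0
Step 6: 14.0 × 1.194⁶ = 40.6

11.7px, 14.0px, 16.7px, 20.0px, 23.8px, 28.5px, 34.0px, 40.6px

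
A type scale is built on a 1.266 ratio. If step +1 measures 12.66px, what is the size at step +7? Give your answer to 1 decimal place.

52.1px

Moving from step +1 to step +7 is 6 steps up, so multiply by r⁶.
12.66 × 1.266⁶ = 12.66 × 4.11720 ≈ 52.124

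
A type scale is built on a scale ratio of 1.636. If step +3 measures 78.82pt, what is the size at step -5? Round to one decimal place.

1.5pt

78.82 ÷ 1.636⁸ = 78.82 ÷ 51.31761 ≈ 1.536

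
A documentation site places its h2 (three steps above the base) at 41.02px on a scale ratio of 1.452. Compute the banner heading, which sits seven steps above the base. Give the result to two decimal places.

41.02 × 1.452⁴ = 41.02 × 4.44495 ≈ 182.332

182.33px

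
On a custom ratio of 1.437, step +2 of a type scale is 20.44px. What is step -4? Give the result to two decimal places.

20.44 ÷ 1.437⁶ = 20.44 ÷ 8.80523 ≈ 2.321

2.32px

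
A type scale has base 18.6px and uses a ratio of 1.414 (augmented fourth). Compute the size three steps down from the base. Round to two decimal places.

Each step on a modular scale multiplies by the ratio, so the size n steps from the base is base × ratioⁿ.
18.6 ÷ 1.414³ = 18.6 ÷ 2.82715 ≈ 6.58

6.58px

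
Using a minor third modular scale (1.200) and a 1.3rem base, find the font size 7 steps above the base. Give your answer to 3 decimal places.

1.3 × 1.200⁷ = 1.3 × 3.58318 ≈ 4.658

4.658rem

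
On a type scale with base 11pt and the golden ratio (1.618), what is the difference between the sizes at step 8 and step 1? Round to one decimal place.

498.9pt

Step 1: 11.0 × 1.618 = 17.798pt
Step 8: 11.0 × 1.618⁸ = 516.679pt
Difference: 516.679 − 17.798 = 498.881pt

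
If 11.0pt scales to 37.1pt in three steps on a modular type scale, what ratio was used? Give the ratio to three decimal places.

1.500

r³ = 37.1 / 11.0, so r = (37.1/11.0)^(1/3).
r = 3.3727^(1/3) ≈ 1.4997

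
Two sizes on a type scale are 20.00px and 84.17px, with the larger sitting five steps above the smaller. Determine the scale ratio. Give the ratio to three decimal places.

1.333

The ratio satisfies 20.00 × r⁵ = 84.17, so r = (84.17 / 20.00)^(1/5).
r = 4.2085^(1/5) ≈ 1.3330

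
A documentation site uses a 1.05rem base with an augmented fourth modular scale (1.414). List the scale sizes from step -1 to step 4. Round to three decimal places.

0.743rem, 1.050rem, 1.485rem, 2.099rem, 2.969rem, 4.197rem

Step -1: 1.05 ÷ 1.414 = 0.743
Step 0: 1.05rem
Step 1: 1.05 × 1.414 = 1.485
Step 2: 1.05 × 1.414² = 2.099
Step 3: 1.05 × 1.414³ = 2.969
Step 4: 1.05 × 1.414⁴ = 4.197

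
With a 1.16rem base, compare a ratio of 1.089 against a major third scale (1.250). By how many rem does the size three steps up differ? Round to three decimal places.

At 1.089: 1.16 × 1.089³ = 1.49810rem
Major third: 1.16 × 1.250³ = 2.26562rem
Difference: 2.26562 − 1.49810 = 0.76752rem

0.768rem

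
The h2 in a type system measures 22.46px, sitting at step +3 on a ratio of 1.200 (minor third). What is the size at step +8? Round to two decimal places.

22.46 × 1.200⁵ = 22.46 × 2.48832 ≈ 55.888

55.89px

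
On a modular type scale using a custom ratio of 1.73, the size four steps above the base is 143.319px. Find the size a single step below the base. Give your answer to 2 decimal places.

143.319 ÷ 1.73⁵ = 143.319 ÷ 15.49639 ≈ 9.249

9.25px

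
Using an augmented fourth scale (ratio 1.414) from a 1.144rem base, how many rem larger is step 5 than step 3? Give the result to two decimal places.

Step 3: 1.144 × 1.414³ = 3.2343rem
Step 5: 1.144 × 1.414⁵ = 6.4666rem
Difference: 6.4666 − 3.2343 = 3.2323rem

3.23rem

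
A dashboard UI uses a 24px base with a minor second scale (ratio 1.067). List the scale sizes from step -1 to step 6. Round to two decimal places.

Step -1: 24.0 ÷ 1.067 = 22.49
Step 0: 24px
Step 1: 24.0 × 1.067 = 25.61
Step 2: 24.0 × 1.067² = 27.32
Step 3: 24.0 × 1.067³ = 29.15
Step 4: 24.0 × 1.067⁴ = 31.11
Step 5: 24.0 × 1.067⁵ = 33.19
Step 6: 24.0 × 1.067⁶ = 35.42

22.49px, 24.00px, 25.61px, 27.32px, 29.15px, 31.11px, 33.19px, 35.42px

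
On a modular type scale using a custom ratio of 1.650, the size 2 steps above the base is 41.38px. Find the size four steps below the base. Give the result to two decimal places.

41.38 ÷ 1.650⁶ = 41.38 ÷ 20.17919 ≈ 2.051

2.05px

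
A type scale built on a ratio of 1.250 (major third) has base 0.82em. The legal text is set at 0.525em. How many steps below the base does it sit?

1.250ⁿ = 0.82 / 0.525 = 1.5619
n = ln(1.5619) / ln(1.250) = 0.4459 / 0.2231 ≈ 2.00

2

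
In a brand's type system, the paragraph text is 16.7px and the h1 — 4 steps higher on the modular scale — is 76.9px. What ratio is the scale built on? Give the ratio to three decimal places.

1.465

The ratio satisfies 16.7 × r⁴ = 76.9, so r = (76.9 / 16.7)^(1/4).
r = 4.6048^(1/4) ≈ 1.4649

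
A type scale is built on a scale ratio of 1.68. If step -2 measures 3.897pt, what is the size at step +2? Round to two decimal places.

31.04pt

3.897 × 1.68⁴ = 3.897 × 7.96594 ≈ 31.043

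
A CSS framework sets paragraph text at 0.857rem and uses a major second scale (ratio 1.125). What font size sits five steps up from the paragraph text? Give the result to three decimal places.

A modular type scale is a geometric sequence: sizeₙ = base × rⁿ.
0.857 × 1.125⁵ = 0.857 × 1.80203 ≈ 1.544

1.544rem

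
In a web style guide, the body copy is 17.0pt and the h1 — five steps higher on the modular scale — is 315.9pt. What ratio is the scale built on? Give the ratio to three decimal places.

The ratio satisfies 17.0 × r⁵ = 315.9, so r = (315.9 / 17.0)^(1/5).
r = 18.5824^(1/5) ≈ 1.7940

1.794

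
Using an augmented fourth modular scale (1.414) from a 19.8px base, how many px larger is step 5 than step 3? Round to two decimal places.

55.94px

Step 3: 19.8 × 1.414³ = 55.9775px
Step 5: 19.8 × 1.414⁵ = 111.9212px
Difference: 111.9212 − 55.9775 = 55.9437px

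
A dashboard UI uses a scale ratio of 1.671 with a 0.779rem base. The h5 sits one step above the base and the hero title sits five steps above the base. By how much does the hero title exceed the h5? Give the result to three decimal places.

8.847rem

Step 1: 0.779 × 1.671 = 1.30171rem
Step 5: 0.779 × 1.671⁵ = 10.14892rem
Difference: 10.14892 − 1.30171 = 8.84721rem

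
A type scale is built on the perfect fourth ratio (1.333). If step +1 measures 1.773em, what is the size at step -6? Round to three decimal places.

0.237em

1.773 ÷ 1.333⁷ = 1.773 ÷ 7.47844 ≈ 0.237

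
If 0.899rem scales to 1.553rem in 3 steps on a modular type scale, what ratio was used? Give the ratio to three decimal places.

r³ = 1.553 / 0.899, so r = (1.553/0.899)^(1/3).
r = 1.7275^(1/3) ≈ 1.1999

1.200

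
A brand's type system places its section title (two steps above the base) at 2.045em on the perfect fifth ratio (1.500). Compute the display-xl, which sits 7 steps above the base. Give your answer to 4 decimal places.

Moving from step +2 to step +7 is 5 steps up, so multiply by r⁵.
2.045 × 1.500⁵ = 2.045 × 7.59375 ≈ 15.5292

15.5292em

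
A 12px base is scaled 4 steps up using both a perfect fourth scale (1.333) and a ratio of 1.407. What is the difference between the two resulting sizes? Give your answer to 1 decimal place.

Perfect fourth: 12.0 × 1.333⁴ = 37.888px
At 1.407: 12.0 × 1.407⁴ = 47.028px
Difference: 47.028 − 37.888 = 9.140px

9.1px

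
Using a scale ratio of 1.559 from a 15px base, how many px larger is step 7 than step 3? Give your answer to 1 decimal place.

278.9px

Step 3: 15.0 × 1.559³ = 56.837px
Step 7: 15.0 × 1.559⁷ = 335.748px
Difference: 335.748 − 56.837 = 278.911px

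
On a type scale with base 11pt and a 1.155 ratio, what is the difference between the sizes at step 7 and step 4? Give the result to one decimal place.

10.6pt

Step 4: 11.0 × 1.155⁴ = 19.576pt
Step 7: 11.0 × 1.155⁷ = 30.162pt
Difference: 30.162 − 19.576 = 10.586pt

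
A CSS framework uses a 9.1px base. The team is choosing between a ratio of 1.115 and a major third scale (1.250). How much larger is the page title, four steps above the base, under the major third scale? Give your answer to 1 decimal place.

At 1.115: 9.1 × 1.115⁴ = 14.065px
Major third: 9.1 × 1.250⁴ = 22.217px
Difference: 22.217 − 14.065 = 8.152px

8.2px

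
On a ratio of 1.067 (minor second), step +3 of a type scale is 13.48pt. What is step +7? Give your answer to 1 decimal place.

17.5pt

13.48 × 1.067⁴ = 13.48 × 1.29616 ≈ 17.472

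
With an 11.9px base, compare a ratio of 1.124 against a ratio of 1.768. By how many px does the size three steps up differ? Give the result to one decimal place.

At 1.124: 11.9 × 1.124³ = 16.898px
At 1.768: 11.9 × 1.768³ = 65.765px
Difference: 65.765 − 16.898 = 48.867px

48.9px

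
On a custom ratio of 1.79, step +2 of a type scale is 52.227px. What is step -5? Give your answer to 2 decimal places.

0.89px

52.227 ÷ 1.79⁷ = 52.227 ÷ 58.88046 ≈ 0.887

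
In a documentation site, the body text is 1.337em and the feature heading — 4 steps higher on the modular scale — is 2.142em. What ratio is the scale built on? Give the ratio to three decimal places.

1.125

r⁴ = 2.142 / 1.337, so r = (2.142/1.337)^(1/4).
r = 1.6021^(1/4) ≈ 1.1251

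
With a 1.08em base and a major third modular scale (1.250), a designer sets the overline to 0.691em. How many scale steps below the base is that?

1.250ⁿ = 1.08 / 0.691 = 1.5630
n = ln(1.5630) / ln(1.250) = 0.4466 / 0.2231 ≈ 2.00

2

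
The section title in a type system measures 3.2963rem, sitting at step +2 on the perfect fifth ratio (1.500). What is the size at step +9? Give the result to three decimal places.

56.320rem

3.2963 × 1.500⁷ = 3.2963 × 17.08594 ≈ 56.320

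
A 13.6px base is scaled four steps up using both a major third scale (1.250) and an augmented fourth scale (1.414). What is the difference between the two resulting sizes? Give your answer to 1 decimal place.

21.2px

Major third: 13.6 × 1.250⁴ = 33.203px
Augmented fourth: 13.6 × 1.414⁴ = 54.367px
Difference: 54.367 − 33.203 = 21.164px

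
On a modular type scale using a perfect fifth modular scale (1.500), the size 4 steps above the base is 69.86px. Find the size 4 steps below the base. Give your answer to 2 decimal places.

69.86 ÷ 1.500⁸ = 69.86 ÷ 25.62891 ≈ 2.726

2.73px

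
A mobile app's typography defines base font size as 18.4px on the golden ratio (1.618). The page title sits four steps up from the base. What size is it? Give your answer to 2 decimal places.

Each step on a modular scale multiplies by the ratio, so the size n steps from the base is base × ratioⁿ.
18.4 × 1.618⁴ = 18.4 × 6.85353 ≈ 126.10

126.10px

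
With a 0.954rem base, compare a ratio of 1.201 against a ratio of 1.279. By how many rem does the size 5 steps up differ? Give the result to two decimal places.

0.88rem

At 1.201: 0.954 × 1.201⁵ = 2.3838rem
At 1.279: 0.954 × 1.279⁵ = 3.2651rem
Difference: 3.2651 − 2.3838 = 0.8813rem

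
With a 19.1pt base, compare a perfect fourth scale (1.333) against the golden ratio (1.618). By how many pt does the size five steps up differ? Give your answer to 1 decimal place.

131.4pt

Perfect fourth: 19.1 × 1.333⁵ = 80.387pt
Golden ratio: 19.1 × 1.618⁵ = 211.800pt
Difference: 211.800 − 80.387 = 131.413pt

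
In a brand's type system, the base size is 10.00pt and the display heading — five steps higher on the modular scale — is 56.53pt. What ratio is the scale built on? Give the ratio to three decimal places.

1.414

r⁵ = 56.53 / 10.00, so r = (56.53/10.00)^(1/5).
r = 5.6530^(1/5) ≈ 1.4140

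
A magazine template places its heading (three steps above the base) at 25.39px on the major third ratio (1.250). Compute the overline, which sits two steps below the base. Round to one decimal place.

25.39 ÷ 1.250⁵ = 25.39 ÷ 3.05176 ≈ 8.320

8.3px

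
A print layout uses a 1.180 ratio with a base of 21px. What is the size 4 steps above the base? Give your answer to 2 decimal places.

A modular type scale is a geometric sequence: sizeₙ = base × rⁿ.
21.0 × 1.180⁴ = 21.0 × 1.93878 ≈ 40.71

40.71px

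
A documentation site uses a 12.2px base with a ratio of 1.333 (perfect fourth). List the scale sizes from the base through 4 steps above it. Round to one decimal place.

Step 0: 12.2px
Step 1: 12.2 × 1.333 = 16.3
Step 2: 12.2 × 1.333² = 21.7
Step 3: 12.2 × 1.333³ = 28.9
Step 4: 12.2 × 1.333⁴ = 38.5

12.2px, 16.3px, 21.7px, 28.9px, 38.5px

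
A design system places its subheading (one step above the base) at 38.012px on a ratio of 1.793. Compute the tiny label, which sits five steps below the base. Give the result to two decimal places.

1.14px

The gap is -5 − (1) = -6 steps, so the factor is 1.793^-6.
38.012 ÷ 1.793⁶ = 38.012 ÷ 33.22628 ≈ 1.144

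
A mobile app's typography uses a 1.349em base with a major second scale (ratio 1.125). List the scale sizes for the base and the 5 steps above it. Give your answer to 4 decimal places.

Step 0: 1.349em
Step 1: 1.349 × 1.125 = 1.5176
Step 2: 1.349 × 1.125² = 1.7073
Step 3: 1.349 × 1.125³ = 1.9207
Step 4: 1.349 × 1.125⁴ = 2.1608
Step 5: 1.349 × 1.125⁵ = 2.4309

1.3490em, 1.5176em, 1.7073em, 1.9207em, 2.1608em, 2.4309em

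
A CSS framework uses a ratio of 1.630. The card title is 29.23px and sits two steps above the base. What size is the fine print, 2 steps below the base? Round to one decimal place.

29.23 ÷ 1.630⁴ = 29.23 ÷ 7.05912 ≈ 4.141

4.1px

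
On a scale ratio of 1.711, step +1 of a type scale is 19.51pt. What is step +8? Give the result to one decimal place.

Moving from step +1 to step +8 is 7 steps up, so multiply by r⁷.
19.51 × 1.711⁷ = 19.51 × 42.92893 ≈ 837.543

837.5pt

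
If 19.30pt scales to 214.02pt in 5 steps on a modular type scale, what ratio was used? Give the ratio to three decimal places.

The ratio satisfies 19.30 × r⁵ = 214.02, so r = (214.02 / 19.30)^(1/5).
r = 11.0891^(1/5) ≈ 1.6180

1.618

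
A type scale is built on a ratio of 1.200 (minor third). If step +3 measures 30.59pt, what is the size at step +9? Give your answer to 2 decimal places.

91.34pt

Moving from step +3 to step +9 is 6 steps up, so multiply by r⁶.
30.59 × 1.200⁶ = 30.59 × 2.98598 ≈ 91.341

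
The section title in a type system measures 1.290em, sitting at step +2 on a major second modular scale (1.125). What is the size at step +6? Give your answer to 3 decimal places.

2.066em

The gap is 6 − (2) = 4 steps, so the factor is 1.125^4.
1.290 × 1.125⁴ = 1.290 × 1.60181 ≈ 2.066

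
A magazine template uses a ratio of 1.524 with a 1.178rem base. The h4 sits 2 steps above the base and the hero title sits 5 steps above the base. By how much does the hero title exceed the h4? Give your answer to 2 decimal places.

Step 2: 1.178 × 1.524² = 2.7360rem
Step 5: 1.178 × 1.524⁵ = 9.6843rem
Difference: 9.6843 − 2.7360 = 6.9483rem

6.95rem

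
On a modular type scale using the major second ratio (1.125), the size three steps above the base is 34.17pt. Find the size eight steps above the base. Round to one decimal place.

61.6pt

34.17 × 1.125⁵ = 34.17 × 1.80203 ≈ 61.575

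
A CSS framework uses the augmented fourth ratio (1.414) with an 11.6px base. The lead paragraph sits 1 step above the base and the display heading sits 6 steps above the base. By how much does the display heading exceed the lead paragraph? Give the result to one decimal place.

76.3px

Step 1: 11.6 × 1.414 = 16.402px
Step 6: 11.6 × 1.414⁶ = 92.716px
Difference: 92.716 − 16.402 = 76.314px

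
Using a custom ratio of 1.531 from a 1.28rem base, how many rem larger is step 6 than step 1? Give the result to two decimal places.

Step 1: 1.28 × 1.531 = 1.9597rem
Step 6: 1.28 × 1.531⁶ = 16.4839rem
Difference: 16.4839 − 1.9597 = 14.5242rem

14.52rem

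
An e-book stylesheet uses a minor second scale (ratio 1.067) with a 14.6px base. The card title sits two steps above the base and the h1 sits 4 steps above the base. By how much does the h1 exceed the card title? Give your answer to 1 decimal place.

2.3px

Step 2: 14.6 × 1.067² = 16.622px
Step 4: 14.6 × 1.067⁴ = 18.924px
Difference: 18.924 − 16.622 = 2.302px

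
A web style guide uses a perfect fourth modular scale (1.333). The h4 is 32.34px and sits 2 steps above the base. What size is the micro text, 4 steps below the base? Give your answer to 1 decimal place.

5.8px

32.34 ÷ 1.333⁶ = 32.34 ÷ 5.61023 ≈ 5.764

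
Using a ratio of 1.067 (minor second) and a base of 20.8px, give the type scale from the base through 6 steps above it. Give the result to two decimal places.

Step 0: 20.8px
Step 1: 20.8 × 1.067 = 22.19
Step 2: 20.8 × 1.067² = 23.68
Step 3: 20.8 × 1.067³ = 25.27
Step 4: 20.8 × 1.067⁴ = 26.96
Step 5: 20.8 × 1.067⁵ = 28.77
Step 6: 20.8 × 1.067⁶ = 30.69

20.80px, 22.19px, 23.68px, 25.27px, 26.96px, 28.77px, 30.69px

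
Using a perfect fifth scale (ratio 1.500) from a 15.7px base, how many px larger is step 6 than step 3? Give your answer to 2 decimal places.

Step 3: 15.7 × 1.500³ = 52.9875px
Step 6: 15.7 × 1.500⁶ = 178.8328px
Difference: 178.8328 − 52.9875 = 125.8453px

125.85px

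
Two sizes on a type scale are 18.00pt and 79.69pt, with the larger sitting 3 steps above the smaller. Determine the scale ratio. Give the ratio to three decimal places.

1.642

The ratio satisfies 18.00 × r³ = 79.69, so r = (79.69 / 18.00)^(1/3).
r = 4.4272^(1/3) ≈ 1.6420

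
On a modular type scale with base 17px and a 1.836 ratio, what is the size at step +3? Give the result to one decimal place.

105.2px

17.0 × 1.836³ = 17.0 × 6.18897 ≈ 105.21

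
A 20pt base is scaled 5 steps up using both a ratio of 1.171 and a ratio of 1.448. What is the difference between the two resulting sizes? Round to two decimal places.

83.28pt

At 1.171: 20.0 × 1.171⁵ = 44.0367pt
At 1.448: 20.0 × 1.448⁵ = 127.3130pt
Difference: 127.3130 − 44.0367 = 83.2763pt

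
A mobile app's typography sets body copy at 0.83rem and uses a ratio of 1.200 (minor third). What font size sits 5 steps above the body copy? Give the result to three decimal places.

Every step multiplies by the scale ratio.
0.83 × 1.200⁵ = 0.83 × 2.48832 ≈ 2.065

2.065rem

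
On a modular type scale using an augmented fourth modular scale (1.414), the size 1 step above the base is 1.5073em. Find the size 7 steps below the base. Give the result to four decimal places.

1.5073 ÷ 1.414⁸ = 1.5073 ÷ 15.98068 ≈ 0.0943

0.0943em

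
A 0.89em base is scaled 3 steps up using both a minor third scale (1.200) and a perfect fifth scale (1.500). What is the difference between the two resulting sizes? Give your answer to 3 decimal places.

1.466em

Minor third: 0.89 × 1.200³ = 1.53792em
Perfect fifth: 0.89 × 1.500³ = 3.00375em
Difference: 3.00375 − 1.53792 = 1.46583em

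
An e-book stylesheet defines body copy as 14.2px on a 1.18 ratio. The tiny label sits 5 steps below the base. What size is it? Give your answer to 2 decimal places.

6.21px

14.2 ÷ 1.18⁵ = 14.2 ÷ 2.28776 ≈ 6.21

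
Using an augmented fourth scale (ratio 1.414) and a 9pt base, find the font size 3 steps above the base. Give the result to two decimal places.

9.0 × 1.414³ = 9.0 × 2.82715 ≈ 25.44

25.44pt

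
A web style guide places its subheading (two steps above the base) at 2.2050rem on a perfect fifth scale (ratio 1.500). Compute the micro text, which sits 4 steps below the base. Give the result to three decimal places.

2.2050 ÷ 1.500⁶ = 2.2050 ÷ 11.39062 ≈ 0.194

0.194rem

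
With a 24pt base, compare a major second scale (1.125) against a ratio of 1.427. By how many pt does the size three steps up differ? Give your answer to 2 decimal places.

Major second: 24.0 × 1.125³ = 34.1719pt
At 1.427: 24.0 × 1.427³ = 69.7402pt
Difference: 69.7402 − 34.1719 = 35.5683pt

35.57pt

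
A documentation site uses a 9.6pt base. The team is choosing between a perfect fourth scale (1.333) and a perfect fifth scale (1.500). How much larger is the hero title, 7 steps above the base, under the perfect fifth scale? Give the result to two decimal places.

Perfect fourth: 9.6 × 1.333⁷ = 71.7930pt
Perfect fifth: 9.6 × 1.500⁷ = 164.0250pt
Difference: 164.0250 − 71.7930 = 92.2320pt

92.23pt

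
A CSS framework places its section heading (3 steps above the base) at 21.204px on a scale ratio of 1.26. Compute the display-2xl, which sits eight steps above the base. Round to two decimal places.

67.34px

The gap is 8 − (3) = 5 steps, so the factor is 1.26^5.
21.204 × 1.26⁵ = 21.204 × 3.17580 ≈ 67.340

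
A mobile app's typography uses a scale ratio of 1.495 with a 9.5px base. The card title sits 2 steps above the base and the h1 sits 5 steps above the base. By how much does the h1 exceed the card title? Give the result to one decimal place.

49.7px

Step 2: 9.5 × 1.495² = 21.233px
Step 5: 9.5 × 1.495⁵ = 70.946px
Difference: 70.946 − 21.233 = 49.713px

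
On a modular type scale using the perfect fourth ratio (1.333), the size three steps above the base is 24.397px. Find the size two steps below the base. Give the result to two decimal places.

5.80px

Moving from step +3 to step -2 is 5 steps down, so divide by r⁵.
24.397 ÷ 1.333⁵ = 24.397 ÷ 4.20873 ≈ 5.797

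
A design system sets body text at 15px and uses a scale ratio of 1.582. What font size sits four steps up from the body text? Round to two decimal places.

93.95px

15.0 × 1.582⁴ = 15.0 × 6.26363 ≈ 93.95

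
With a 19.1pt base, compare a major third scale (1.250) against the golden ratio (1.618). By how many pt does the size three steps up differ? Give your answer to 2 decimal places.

43.60pt

Major third: 19.1 × 1.250³ = 37.3047pt
Golden ratio: 19.1 × 1.618³ = 80.9038pt
Difference: 80.9038 − 37.3047 = 43.5991pt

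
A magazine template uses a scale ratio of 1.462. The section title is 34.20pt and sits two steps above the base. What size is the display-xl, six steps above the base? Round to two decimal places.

156.25pt

The gap is 6 − (2) = 4 steps, so the factor is 1.462^4.
34.20 × 1.462⁴ = 34.20 × 4.56867 ≈ 156.248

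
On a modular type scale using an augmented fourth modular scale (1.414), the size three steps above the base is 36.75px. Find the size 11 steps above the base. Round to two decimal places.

36.75 × 1.414⁸ = 36.75 × 15.98068 ≈ 587.290

587.29px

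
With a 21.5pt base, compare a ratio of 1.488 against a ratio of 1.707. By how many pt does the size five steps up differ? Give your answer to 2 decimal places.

At 1.488: 21.5 × 1.488⁵ = 156.8387pt
At 1.707: 21.5 × 1.707⁵ = 311.6062pt
Difference: 311.6062 − 156.8387 = 154.7675pt

154.77pt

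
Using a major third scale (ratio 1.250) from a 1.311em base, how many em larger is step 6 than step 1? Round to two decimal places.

3.36em

Step 1: 1.311 × 1.250 = 1.6387em
Step 6: 1.311 × 1.250⁶ = 5.0011em
Difference: 5.0011 − 1.6387 = 3.3624em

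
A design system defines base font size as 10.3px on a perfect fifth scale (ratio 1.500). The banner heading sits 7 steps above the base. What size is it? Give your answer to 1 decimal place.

176.0px

10.3 × 1.500⁷ = 10.3 × 17.08594 ≈ 175.99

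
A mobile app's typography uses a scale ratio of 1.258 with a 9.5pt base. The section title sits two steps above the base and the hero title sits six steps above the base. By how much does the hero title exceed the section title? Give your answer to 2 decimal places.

Step 2: 9.5 × 1.258² = 15.0344pt
Step 6: 9.5 × 1.258⁶ = 37.6537pt
Difference: 37.6537 − 15.0344 = 22.6193pt

22.62pt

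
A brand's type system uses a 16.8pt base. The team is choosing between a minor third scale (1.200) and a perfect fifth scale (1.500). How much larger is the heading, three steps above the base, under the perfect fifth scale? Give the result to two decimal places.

Minor third: 16.8 × 1.200³ = 29.0304pt
Perfect fifth: 16.8 × 1.500³ = 56.7000pt
Difference: 56.7000 − 29.0304 = 27.6696pt

27.67pt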